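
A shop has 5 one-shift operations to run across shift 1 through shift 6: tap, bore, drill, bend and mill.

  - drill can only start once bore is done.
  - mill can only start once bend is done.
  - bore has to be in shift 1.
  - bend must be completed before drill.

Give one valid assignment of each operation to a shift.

tap in shift 1, mill in shift 2, bore in shift 1, bend in shift 1, drill in shift 2

Checking: bore(shift 1) before drill(shift 2); bend(shift 1) before drill(shift 2); bend(shift 1) before mill(shift 2); bore=shift 1 in [shift 1,shift 1].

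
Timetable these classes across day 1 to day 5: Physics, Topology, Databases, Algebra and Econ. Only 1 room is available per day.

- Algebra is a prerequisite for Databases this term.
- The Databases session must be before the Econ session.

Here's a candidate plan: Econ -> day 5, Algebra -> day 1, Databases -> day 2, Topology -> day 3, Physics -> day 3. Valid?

Invalid. Only 1 room is available per day.

Algebra is a prerequisite for Databases this term — holds.
Only 1 room is available per day — violated.
The Databases session must be before the Econ session — holds.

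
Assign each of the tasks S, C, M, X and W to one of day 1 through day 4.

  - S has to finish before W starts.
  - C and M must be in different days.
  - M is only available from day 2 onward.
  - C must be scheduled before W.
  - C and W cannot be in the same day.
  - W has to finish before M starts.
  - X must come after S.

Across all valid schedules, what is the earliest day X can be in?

day 2

Precedence pushes X to at least day 2.
X at day 2 is achievable: S -> day 1, C -> day 1, X -> day 2, W -> day 2, M -> day 3.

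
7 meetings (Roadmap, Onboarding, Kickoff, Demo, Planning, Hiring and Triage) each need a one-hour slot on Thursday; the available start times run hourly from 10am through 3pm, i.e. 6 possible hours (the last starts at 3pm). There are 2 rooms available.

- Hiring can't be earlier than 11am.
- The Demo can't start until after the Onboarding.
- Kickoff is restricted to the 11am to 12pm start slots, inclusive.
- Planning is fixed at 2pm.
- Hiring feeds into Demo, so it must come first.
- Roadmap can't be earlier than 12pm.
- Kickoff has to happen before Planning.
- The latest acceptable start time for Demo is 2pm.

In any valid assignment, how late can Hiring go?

1pm

Hiring is available from 11am; downstream work caps Hiring at 1pm.
Hiring at 1pm is achievable: Kickoff=11am, Onboarding=10am, Roadmap=12pm, Planning=2pm, Triage=10am, Demo=2pm, Hiring=1pm.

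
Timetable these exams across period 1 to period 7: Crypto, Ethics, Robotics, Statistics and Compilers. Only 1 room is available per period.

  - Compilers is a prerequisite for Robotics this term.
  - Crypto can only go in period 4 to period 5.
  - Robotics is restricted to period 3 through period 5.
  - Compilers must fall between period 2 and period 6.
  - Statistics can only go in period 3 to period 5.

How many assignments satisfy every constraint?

Splitting on Crypto: it can be period 4 (6), period 5 (6). Listing each branch's schedules as (Ethics, Robotics, Statistics, Compilers) by period number:
Crypto=period 4: (1,3,5,2) (1,5,3,2) (6,3,5,2) (6,5,3,2) (7,3,5,2) (7,5,3,2) — 6.
Crypto=period 5: (1,3,4,2) (1,4,3,2) (6,3,4,2) (6,4,3,2) (7,3,4,2) (7,4,3,2) — 6.
Summing: 6 + 6 = 12.

12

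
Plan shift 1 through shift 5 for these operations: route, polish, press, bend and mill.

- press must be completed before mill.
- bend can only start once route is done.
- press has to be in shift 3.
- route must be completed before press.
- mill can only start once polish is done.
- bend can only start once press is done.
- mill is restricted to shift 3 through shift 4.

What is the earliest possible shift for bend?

Precedence pushes bend to at least shift 4.
bend at shift 4 is achievable: route -> shift 1, polish -> shift 1, bend -> shift 4, mill -> shift 4, press -> shift 3.

shift 4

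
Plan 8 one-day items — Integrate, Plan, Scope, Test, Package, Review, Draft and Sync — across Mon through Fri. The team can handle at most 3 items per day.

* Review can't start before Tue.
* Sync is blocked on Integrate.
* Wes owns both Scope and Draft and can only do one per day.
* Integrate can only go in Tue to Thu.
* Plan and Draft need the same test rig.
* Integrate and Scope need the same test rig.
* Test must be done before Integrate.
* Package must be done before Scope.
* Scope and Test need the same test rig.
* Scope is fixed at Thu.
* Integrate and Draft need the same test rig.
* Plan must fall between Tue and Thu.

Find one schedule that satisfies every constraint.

Plan in Tue; Scope in Thu; Test in Mon; Package in Mon; Draft in Mon; Sync in Wed; Review in Tue; Integrate in Tue

Checking: Package(Mon) before Scope(Thu); Test(Mon) before Integrate(Tue); Integrate(Tue) before Sync(Wed); Scope(Thu) != Draft(Mon); Plan(Tue) != Draft(Mon); Integrate(Tue) != Draft(Mon); Integrate(Tue) != Scope(Thu); Scope(Thu) != Test(Mon); Review=Tue in [Tue,Fri]; Plan=Tue in [Tue,Thu]; Integrate=Tue in [Tue,Thu]; Scope=Thu in [Thu,Thu]; max 3 per day (cap 3).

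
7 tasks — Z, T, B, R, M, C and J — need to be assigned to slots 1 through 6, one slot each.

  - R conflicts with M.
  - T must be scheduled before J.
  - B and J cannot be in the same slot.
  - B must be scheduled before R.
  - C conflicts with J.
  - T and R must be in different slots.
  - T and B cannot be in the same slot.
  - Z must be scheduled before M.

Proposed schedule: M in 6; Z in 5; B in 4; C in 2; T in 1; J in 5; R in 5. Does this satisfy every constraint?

B must be scheduled before R — holds.
R conflicts with M — holds.
T and R must be in different slots — holds.
B and J cannot be in the same slot — holds.
T and B cannot be in the same slot — holds.
C conflicts with J — holds.
Z must be scheduled before M — holds.
T must be scheduled before J — holds.

Yes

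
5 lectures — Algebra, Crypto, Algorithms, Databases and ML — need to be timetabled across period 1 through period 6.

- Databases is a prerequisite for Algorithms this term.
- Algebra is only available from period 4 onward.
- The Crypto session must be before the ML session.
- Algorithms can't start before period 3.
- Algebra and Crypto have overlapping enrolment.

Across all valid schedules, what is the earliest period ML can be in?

period 2

Precedence pushes ML to at least period 2.
ML at period 2 is achievable: Crypto in period 1, Algorithms in period 3, Algebra in period 4, ML in period 2, Databases in period 1.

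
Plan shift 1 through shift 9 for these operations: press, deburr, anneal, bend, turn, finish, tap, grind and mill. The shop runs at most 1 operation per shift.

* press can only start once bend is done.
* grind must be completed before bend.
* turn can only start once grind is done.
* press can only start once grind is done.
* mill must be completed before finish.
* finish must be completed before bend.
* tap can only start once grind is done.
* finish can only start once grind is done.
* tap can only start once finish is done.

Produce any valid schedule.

deburr in shift 8, mill in shift 2, turn in shift 7, grind in shift 1, press in shift 5, bend in shift 4, finish in shift 3, anneal in shift 9, tap in shift 6

Checking: grind(shift 1) before bend(shift 4); grind(shift 1) before finish(shift 3); grind(shift 1) before press(shift 5); grind(shift 1) before tap(shift 6); bend(shift 4) before press(shift 5); mill(shift 2) before finish(shift 3); grind(shift 1) before turn(shift 7); finish(shift 3) before bend(shift 4); finish(shift 3) before tap(shift 6); max 1 per shift (cap 1).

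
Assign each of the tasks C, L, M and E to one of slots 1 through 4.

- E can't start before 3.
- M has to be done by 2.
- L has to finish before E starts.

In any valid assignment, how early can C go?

C at 1 is achievable: E=3, M=1, L=1, C=1.

1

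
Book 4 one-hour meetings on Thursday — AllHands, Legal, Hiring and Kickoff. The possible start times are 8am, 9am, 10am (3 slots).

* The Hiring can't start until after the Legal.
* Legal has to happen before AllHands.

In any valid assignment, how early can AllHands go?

9am

Precedence pushes AllHands to at least 9am.
AllHands at 9am is achievable: Kickoff=8am; AllHands=9am; Legal=8am; Hiring=9am.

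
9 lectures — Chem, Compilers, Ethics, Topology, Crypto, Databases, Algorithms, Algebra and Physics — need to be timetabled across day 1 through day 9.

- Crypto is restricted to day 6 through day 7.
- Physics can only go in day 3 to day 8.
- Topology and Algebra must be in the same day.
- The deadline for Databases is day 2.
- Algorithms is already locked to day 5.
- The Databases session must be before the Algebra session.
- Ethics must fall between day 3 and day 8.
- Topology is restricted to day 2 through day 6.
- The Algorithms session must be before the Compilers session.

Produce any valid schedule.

Ethics=day 3, Topology=day 2, Physics=day 3, Algebra=day 2, Algorithms=day 5, Compilers=day 6, Chem=day 1, Databases=day 1, Crypto=day 6

Checking: Databases(day 1) before Algebra(day 2); Algorithms(day 5) before Compilers(day 6); Topology = Algebra = day 2; Algorithms=day 5 in [day 5,day 5]; Crypto=day 6 in [day 6,day 7]; Databases=day 1 in [day 1,day 2]; Ethics=day 3 in [day 3,day 8]; Topology=day 2 in [day 2,day 6]; Physics=day 3 in [day 3,day 8].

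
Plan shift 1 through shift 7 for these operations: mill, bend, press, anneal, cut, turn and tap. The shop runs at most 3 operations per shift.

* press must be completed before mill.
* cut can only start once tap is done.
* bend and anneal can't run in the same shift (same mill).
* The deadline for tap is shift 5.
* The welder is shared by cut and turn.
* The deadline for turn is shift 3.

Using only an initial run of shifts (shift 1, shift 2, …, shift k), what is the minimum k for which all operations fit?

The precedence chain requires at least 2 distinct shifts.
With at most 3 per shift and 7 operations, at least 3 shifts are needed.
3 works (last occupied shift: shift 3): for example anneal=shift 2; tap=shift 1; press=shift 1; cut=shift 2; turn=shift 3; mill=shift 2; bend=shift 1.

3 shifts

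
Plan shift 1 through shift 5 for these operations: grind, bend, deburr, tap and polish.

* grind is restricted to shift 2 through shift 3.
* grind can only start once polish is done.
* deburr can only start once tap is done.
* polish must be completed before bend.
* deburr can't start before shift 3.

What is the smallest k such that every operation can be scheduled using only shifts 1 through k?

3

The precedence chain requires at least 2 distinct shifts.
deburr can't be placed before shift 3, so the schedule must run through at least shift 3.
3 works (last occupied shift: shift 3): for example grind -> shift 2; polish -> shift 1; tap -> shift 1; deburr -> shift 3; bend -> shift 2.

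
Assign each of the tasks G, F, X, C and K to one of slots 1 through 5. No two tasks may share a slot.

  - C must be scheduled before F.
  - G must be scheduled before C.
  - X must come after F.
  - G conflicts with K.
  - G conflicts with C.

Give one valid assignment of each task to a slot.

G -> 1; C -> 2; X -> 4; F -> 3; K -> 5

Checking: F(3) before X(4); G(1) before C(2); C(2) before F(3); G(1) != C(2); G(1) != K(5); max 1 per slot (cap 1).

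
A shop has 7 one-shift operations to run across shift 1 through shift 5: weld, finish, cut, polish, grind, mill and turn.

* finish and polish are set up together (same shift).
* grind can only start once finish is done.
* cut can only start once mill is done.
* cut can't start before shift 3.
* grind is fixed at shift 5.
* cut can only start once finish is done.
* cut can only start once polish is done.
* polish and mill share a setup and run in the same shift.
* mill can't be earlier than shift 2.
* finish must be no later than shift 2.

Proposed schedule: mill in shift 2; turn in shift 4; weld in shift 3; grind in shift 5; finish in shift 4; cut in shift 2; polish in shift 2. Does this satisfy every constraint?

No. cut can only start once finish is done is not satisfied.

polish and mill share a setup and run in the same shift — holds.
cut can only start once finish is done — violated.
grind is fixed at shift 5 — holds.
grind can only start once finish is done — holds.
finish and polish are set up together (same shift) — violated.
cut can't start before shift 3 — violated.
mill can't be earlier than shift 2 — holds.
finish must be no later than shift 2 — violated.
cut can only start once polish is done — violated.
cut can only start once mill is done — violated.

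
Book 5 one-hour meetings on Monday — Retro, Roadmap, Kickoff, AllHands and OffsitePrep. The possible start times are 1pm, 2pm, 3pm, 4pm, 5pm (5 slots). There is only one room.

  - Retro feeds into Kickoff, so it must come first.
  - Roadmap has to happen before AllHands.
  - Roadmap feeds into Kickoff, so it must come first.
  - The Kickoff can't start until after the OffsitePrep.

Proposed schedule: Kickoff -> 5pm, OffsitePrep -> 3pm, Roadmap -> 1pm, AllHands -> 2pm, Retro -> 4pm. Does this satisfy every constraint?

There is only one room — holds.
Retro feeds into Kickoff, so it must come first — holds.
The Kickoff can't start until after the OffsitePrep — holds.
Roadmap has to happen before AllHands — holds.
Roadmap feeds into Kickoff, so it must come first — holds.

Yes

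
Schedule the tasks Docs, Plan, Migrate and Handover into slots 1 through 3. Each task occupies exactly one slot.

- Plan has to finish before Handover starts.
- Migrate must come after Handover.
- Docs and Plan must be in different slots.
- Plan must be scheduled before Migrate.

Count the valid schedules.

Enumerating: Migrate -> 3, Docs -> 2, Handover -> 2, Plan -> 1 | Docs -> 3, Plan -> 1, Handover -> 2, Migrate -> 3.

2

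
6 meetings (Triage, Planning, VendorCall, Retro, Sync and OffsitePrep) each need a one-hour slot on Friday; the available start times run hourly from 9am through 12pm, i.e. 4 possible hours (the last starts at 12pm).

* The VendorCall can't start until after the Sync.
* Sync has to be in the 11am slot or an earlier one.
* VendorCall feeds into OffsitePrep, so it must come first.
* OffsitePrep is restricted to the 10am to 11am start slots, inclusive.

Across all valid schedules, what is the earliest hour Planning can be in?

9am

Planning at 9am is achievable: Triage in 9am, VendorCall in 10am, OffsitePrep in 11am, Retro in 9am, Planning in 9am, Sync in 9am.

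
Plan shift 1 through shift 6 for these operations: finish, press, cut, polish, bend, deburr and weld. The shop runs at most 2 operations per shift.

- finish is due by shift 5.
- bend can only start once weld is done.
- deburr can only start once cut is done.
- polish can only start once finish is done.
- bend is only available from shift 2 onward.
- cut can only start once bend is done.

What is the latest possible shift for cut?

shift 5

Precedence pushes cut to at least shift 3; downstream work caps cut at shift 5.
cut at shift 5 is achievable: finish in shift 1; cut in shift 5; polish in shift 2; deburr in shift 6; press in shift 3; weld in shift 1; bend in shift 2.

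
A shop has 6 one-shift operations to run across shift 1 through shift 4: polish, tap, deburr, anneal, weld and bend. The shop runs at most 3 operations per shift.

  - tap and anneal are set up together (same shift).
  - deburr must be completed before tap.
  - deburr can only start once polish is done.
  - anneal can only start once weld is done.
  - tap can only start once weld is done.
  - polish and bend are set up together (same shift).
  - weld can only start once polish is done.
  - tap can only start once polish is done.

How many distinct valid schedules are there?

Splitting on polish: it can be shift 1 (5), shift 2 (1). Listing each branch's schedules as (tap, deburr, anneal, weld, bend) by shift number:
polish=shift 1: (3,2,3,2,1) (4,2,4,2,1) (4,2,4,3,1) (4,3,4,2,1) (4,3,4,3,1) — 5.
polish=shift 2: (4,3,4,3,2) — 1.
Summing: 5 + 1 = 6.

6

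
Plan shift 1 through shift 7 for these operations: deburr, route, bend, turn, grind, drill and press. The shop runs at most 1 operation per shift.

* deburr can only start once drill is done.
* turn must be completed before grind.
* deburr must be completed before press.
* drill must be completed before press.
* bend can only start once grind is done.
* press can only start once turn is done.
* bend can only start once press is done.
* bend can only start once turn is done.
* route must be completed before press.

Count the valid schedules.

Splitting on deburr: it can be shift 2 (5), shift 3 (10), shift 4 (15), shift 5 (12). Listing each branch's schedules as (route, bend, turn, grind, drill, press) by shift number:
deburr=shift 2: (3,7,4,5,1,6) (3,7,4,6,1,5) (4,7,3,5,1,6) (4,7,3,6,1,5) (5,7,3,4,1,6) — 5.
deburr=shift 3: (1,7,4,5,2,6) (1,7,4,6,2,5) (2,7,4,5,1,6) (2,7,4,6,1,5) (4,7,1,5,2,6) (4,7,1,6,2,5) (4,7,2,5,1,6) (4,7,2,6,1,5) (5,7,1,4,2,6) (5,7,2,4,1,6) — 10.
deburr=shift 4: (1,7,2,5,3,6) (1,7,2,6,3,5) (1,7,3,5,2,6) (1,7,3,6,2,5) (2,7,1,5,3,6) (2,7,1,6,3,5) (2,7,3,5,1,6) (2,7,3,6,1,5) (3,7,1,5,2,6) (3,7,1,6,2,5) (3,7,2,5,1,6) (3,7,2,6,1,5) (5,7,1,2,3,6) (5,7,1,3,2,6) (5,7,2,3,1,6) — 15.
deburr=shift 5: (1,7,2,3,4,6) (1,7,2,4,3,6) (1,7,3,4,2,6) (2,7,1,3,4,6) (2,7,1,4,3,6) (2,7,3,4,1,6) (3,7,1,2,4,6) (3,7,1,4,2,6) (3,7,2,4,1,6) (4,7,1,2,3,6) (4,7,1,3,2,6) (4,7,2,3,1,6) — 12.
Summing: 5 + 10 + 15 + 12 = 42.

42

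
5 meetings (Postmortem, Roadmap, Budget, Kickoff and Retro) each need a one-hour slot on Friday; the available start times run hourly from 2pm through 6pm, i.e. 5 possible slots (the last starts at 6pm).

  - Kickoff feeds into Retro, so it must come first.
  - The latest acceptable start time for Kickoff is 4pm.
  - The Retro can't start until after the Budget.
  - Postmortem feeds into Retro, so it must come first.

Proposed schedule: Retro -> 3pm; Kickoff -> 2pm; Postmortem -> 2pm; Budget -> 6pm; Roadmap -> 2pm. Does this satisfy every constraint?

Kickoff feeds into Retro, so it must come first — holds.
Postmortem feeds into Retro, so it must come first — holds.
The latest acceptable start time for Kickoff is 4pm — holds.
The Retro can't start until after the Budget — violated.

Invalid. The Retro can't start until after the Budget.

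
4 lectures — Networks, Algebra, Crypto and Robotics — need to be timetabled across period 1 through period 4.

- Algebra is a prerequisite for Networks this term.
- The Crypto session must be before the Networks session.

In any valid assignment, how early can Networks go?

period 2

Precedence pushes Networks to at least period 2.
Networks at period 2 is achievable: Robotics -> period 1; Networks -> period 2; Crypto -> period 1; Algebra -> period 1.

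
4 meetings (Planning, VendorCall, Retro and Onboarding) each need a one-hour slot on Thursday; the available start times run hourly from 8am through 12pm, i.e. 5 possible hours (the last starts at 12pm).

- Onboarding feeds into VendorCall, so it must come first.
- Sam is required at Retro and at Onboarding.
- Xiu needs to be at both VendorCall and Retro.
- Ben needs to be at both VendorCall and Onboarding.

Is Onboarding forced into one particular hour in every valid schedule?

Onboarding can be 8am (e.g. Retro=10am, Onboarding=8am, VendorCall=9am, Planning=8am) or 9am (e.g. Planning in 8am, Onboarding in 9am, VendorCall in 10am, Retro in 8am).

No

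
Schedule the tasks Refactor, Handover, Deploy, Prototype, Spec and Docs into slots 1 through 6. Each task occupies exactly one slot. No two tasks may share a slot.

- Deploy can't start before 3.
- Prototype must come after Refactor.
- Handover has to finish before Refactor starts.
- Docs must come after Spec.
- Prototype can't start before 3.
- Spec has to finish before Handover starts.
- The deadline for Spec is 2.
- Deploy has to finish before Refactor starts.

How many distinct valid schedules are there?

Splitting on Refactor: it can be 4 (2), 5 (4). Listing each branch's schedules as (Handover, Deploy, Prototype, Spec, Docs):
Refactor=4: (2,3,5,1,6) (2,3,6,1,5) — 2.
Refactor=5: (2,3,6,1,4) (2,4,6,1,3) (3,4,6,1,2) (4,3,6,1,2) — 4.
Summing: 2 + 4 = 6.

6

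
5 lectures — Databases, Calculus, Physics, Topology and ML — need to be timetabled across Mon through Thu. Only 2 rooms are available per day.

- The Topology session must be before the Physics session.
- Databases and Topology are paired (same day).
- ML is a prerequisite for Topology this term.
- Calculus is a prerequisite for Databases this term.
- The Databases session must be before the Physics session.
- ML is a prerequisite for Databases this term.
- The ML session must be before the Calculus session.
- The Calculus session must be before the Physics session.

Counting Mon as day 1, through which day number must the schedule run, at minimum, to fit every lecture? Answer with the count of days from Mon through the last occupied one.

The precedence chain requires at least 4 distinct days.
With at most 2 per day and 5 lectures, at least 3 days are needed.
4 works (last occupied day: Thu): for example ML in Mon, Calculus in Tue, Topology in Wed, Databases in Wed, Physics in Thu.

4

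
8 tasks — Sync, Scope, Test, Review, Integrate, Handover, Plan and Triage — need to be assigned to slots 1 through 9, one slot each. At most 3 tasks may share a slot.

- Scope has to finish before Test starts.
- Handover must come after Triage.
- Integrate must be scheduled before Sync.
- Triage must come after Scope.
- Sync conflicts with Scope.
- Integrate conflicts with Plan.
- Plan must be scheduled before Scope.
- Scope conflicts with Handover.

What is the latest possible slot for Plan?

Downstream work caps Plan at 6.
Plan at 6 is achievable: Integrate -> 1; Triage -> 8; Scope -> 7; Plan -> 6; Test -> 8; Review -> 1; Sync -> 2; Handover -> 9.

6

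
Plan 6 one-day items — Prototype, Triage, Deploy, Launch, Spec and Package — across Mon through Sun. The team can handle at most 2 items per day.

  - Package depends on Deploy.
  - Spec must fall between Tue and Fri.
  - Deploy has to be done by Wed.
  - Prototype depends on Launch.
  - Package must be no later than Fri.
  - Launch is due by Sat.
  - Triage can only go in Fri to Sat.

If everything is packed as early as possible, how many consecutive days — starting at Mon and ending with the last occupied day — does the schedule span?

The precedence chain requires at least 2 distinct days.
With at most 2 per day and 6 work items, at least 3 days are needed.
Triage can't be placed before Fri — that is day 5 counting from Mon — so the schedule must run through at least 5 days.
5 works (last occupied day: Fri): for example Triage -> Fri; Package -> Wed; Deploy -> Mon; Spec -> Tue; Prototype -> Tue; Launch -> Mon.

5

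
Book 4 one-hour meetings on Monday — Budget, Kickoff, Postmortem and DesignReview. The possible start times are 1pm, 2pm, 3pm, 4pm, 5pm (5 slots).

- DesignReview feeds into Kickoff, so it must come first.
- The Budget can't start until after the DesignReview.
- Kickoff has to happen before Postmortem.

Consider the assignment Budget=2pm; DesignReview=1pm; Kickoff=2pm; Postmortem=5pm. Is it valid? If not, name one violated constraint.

The Budget can't start until after the DesignReview — holds.
Kickoff has to happen before Postmortem — holds.
DesignReview feeds into Kickoff, so it must come first — holds.

Yes, all constraints hold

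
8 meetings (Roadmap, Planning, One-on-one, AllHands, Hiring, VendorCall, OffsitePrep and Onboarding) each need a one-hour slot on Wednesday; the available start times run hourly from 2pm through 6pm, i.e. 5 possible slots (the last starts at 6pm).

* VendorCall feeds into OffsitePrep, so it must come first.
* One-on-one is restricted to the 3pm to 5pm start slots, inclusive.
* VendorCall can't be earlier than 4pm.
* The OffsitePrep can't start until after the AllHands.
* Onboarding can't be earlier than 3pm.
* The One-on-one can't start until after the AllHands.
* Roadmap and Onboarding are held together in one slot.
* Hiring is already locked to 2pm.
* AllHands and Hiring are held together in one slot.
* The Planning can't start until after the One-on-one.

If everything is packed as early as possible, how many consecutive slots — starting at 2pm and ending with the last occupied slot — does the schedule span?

4

The precedence chain requires at least 3 distinct slots.
Propagating the time windows through the other constraints, OffsitePrep can't land before 5pm — that is slot 4 counting from 2pm — so the schedule must run through at least 4 slots.
4 works (last occupied slot: 5pm): for example OffsitePrep -> 5pm, Hiring -> 2pm, VendorCall -> 4pm, Onboarding -> 3pm, Planning -> 4pm, Roadmap -> 3pm, AllHands -> 2pm, One-on-one -> 3pm.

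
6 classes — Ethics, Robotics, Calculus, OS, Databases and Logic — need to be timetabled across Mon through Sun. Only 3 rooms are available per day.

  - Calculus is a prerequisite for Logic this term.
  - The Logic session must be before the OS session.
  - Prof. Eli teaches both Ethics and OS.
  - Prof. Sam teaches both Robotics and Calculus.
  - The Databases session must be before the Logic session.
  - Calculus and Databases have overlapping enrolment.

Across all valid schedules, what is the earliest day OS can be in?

Thu

Precedence pushes OS to at least Wed.
OS at Thu is achievable: OS=Thu, Ethics=Mon, Calculus=Mon, Robotics=Tue, Logic=Wed, Databases=Tue.
Nothing earlier works — the conflict and capacity constraints rule out every day before Thu.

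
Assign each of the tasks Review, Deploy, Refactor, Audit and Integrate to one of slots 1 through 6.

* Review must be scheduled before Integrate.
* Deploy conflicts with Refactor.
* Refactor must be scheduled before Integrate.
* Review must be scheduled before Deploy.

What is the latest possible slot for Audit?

Audit at 6 is achievable: Review in 1; Integrate in 2; Audit in 6; Deploy in 2; Refactor in 1.

6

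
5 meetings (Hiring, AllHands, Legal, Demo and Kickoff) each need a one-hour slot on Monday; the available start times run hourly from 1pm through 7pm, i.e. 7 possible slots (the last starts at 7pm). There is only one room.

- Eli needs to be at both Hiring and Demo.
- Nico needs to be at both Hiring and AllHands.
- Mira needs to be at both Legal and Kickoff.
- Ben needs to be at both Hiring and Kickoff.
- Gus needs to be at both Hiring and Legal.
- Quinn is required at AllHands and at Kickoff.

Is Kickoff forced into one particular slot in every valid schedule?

No

Kickoff can be 1pm (e.g. Demo in 5pm; Hiring in 2pm; Kickoff in 1pm; AllHands in 3pm; Legal in 4pm) or 2pm (e.g. Legal -> 4pm; Hiring -> 1pm; AllHands -> 3pm; Demo -> 5pm; Kickoff -> 2pm).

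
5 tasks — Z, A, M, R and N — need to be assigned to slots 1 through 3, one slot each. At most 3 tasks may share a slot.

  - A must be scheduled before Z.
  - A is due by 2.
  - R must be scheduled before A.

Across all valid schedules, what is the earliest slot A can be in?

Precedence pushes A to at least 2; A's own window allows nothing later than 2.
A at 2 is achievable: Z=3, R=1, N=1, A=2, M=1.

2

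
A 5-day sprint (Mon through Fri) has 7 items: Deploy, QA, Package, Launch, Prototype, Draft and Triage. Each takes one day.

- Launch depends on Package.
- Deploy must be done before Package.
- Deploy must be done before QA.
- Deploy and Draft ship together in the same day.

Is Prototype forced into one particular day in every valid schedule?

No

Prototype can be Mon (e.g. Draft in Mon, Launch in Wed, Prototype in Mon, Package in Tue, QA in Tue, Triage in Mon, Deploy in Mon) or Tue (e.g. Package -> Tue; Draft -> Mon; QA -> Tue; Deploy -> Mon; Triage -> Mon; Launch -> Wed; Prototype -> Tue).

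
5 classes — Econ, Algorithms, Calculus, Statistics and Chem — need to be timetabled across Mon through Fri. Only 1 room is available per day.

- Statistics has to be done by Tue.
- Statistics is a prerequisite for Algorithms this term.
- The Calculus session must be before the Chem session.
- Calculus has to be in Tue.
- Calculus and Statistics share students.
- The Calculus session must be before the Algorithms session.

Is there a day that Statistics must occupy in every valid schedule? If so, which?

Statistics's window is Mon–Tue.
Calculus is fixed at Tue, and Statistics can't share a day with Calculus.
So Statistics must be Mon.

Mon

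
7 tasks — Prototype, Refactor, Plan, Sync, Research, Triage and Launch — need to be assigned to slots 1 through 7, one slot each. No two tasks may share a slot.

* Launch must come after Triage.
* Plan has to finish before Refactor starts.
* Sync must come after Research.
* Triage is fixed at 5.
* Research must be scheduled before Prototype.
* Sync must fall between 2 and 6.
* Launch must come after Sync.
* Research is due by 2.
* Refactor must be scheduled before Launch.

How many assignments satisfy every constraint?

Splitting on Prototype: it can be 2 (3), 3 (5), 4 (5), 6 (5), 7 (5). Listing each branch's schedules as (Refactor, Plan, Sync, Research, Triage, Launch):
Prototype=2: (4,3,6,1,5,7) (6,3,4,1,5,7) (6,4,3,1,5,7) — 3.
Prototype=3: (4,1,6,2,5,7) (4,2,6,1,5,7) (6,1,4,2,5,7) (6,2,4,1,5,7) (6,4,2,1,5,7) — 5.
Prototype=4: (3,1,6,2,5,7) (3,2,6,1,5,7) (6,1,3,2,5,7) (6,2,3,1,5,7) (6,3,2,1,5,7) — 5.
Prototype=6: (3,1,4,2,5,7) (3,2,4,1,5,7) (4,1,3,2,5,7) (4,2,3,1,5,7) (4,3,2,1,5,7) — 5.
Prototype=7: (3,1,4,2,5,6) (3,2,4,1,5,6) (4,1,3,2,5,6) (4,2,3,1,5,6) (4,3,2,1,5,6) — 5.
Summing: 3 + 5 + 5 + 5 + 5 = 23.

23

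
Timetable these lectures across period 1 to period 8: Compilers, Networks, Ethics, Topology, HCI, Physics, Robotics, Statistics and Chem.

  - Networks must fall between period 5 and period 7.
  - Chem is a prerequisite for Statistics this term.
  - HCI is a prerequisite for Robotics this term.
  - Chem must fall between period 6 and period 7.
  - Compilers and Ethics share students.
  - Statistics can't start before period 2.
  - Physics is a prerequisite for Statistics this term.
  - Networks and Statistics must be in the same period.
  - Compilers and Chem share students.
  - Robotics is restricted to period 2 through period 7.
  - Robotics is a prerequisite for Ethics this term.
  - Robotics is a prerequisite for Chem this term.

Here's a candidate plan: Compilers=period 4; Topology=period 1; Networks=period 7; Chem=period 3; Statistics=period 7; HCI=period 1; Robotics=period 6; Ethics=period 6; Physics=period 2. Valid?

Physics is a prerequisite for Statistics this term — holds.
Robotics is a prerequisite for Ethics this term — violated.
HCI is a prerequisite for Robotics this term — holds.
Networks and Statistics must be in the same period — holds.
Compilers and Chem share students — holds.
Networks must fall between period 5 and period 7 — holds.
Statistics can't start before period 2 — holds.
Compilers and Ethics share students — holds.
Chem must fall between period 6 and period 7 — violated.
Chem is a prerequisite for Statistics this term — holds.
Robotics is a prerequisite for Chem this term — violated.
Robotics is restricted to period 2 through period 7 — holds.

No. Robotics is a prerequisite for Chem this term is not satisfied.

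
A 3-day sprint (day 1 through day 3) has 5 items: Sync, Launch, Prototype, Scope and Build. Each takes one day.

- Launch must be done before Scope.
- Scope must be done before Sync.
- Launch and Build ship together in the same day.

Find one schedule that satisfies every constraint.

Sync=day 3, Scope=day 2, Build=day 1, Launch=day 1, Prototype=day 1

Checking: Launch(day 1) before Scope(day 2); Scope(day 2) before Sync(day 3); Launch = Build = day 1.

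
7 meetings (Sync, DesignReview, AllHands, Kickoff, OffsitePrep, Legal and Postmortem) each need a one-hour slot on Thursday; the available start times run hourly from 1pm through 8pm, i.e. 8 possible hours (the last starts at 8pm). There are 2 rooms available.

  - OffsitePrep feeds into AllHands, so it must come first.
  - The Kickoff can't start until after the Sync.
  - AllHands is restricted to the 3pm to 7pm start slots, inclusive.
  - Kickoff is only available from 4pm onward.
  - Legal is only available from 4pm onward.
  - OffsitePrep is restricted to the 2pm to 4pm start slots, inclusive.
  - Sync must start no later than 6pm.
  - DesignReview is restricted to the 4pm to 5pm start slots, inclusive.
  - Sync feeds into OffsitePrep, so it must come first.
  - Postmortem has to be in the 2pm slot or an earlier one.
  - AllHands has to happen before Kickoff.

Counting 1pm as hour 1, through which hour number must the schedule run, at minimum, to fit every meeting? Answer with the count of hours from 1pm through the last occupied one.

The precedence chain requires at least 4 distinct hours.
With at most 2 per hour and 7 meetings, at least 4 hours are needed.
Could 4 hours be enough, i.e. nothing placed later than 4pm? No: DesignReview's window within 4 hours is {4pm}; Kickoff's window within 4 hours is {4pm}; Legal's window within 4 hours is {4pm}; that puts DesignReview, Kickoff and Legal all in 4pm — more than 2 per hour.
So 4 hours is not enough.
5 works (last occupied hour: 5pm): for example Sync in 1pm, DesignReview in 4pm, Postmortem in 1pm, OffsitePrep in 2pm, Legal in 5pm, AllHands in 3pm, Kickoff in 4pm.

5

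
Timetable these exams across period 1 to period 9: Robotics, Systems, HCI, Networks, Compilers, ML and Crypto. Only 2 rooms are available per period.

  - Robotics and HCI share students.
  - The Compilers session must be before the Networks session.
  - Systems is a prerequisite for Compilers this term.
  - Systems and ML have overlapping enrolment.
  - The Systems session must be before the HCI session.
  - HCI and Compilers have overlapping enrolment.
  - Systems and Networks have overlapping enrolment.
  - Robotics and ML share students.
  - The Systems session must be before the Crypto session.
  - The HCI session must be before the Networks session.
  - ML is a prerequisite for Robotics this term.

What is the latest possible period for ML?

period 8

Downstream work caps ML at period 8.
ML at period 8 is achievable: Crypto=period 2, ML=period 8, Systems=period 1, HCI=period 2, Networks=period 4, Compilers=period 3, Robotics=period 9.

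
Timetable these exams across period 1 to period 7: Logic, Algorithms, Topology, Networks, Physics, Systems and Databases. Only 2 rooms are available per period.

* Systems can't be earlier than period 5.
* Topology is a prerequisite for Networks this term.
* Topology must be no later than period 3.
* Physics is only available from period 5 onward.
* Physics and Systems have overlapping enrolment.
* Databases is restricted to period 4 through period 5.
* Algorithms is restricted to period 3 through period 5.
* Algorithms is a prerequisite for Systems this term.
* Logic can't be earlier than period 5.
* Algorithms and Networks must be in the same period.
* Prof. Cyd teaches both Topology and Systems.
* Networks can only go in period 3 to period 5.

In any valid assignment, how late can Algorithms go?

Algorithms is available from period 3; Algorithms's own window allows nothing later than period 5.
Algorithms at period 5 is achievable: Databases -> period 4, Logic -> period 6, Physics -> period 7, Algorithms -> period 5, Systems -> period 6, Networks -> period 5, Topology -> period 1.

period 5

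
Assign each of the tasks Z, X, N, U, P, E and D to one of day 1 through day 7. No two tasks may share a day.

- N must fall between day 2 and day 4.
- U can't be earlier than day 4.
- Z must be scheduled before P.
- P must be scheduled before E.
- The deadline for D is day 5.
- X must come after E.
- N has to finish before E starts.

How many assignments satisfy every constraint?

37

Splitting on Z: it can be day 1 (26), day 2 (7), day 3 (4). Listing each branch's schedules as (X, N, U, P, E, D) by day number:
Z=day 1: (6,2,7,3,4,5) (6,2,7,3,5,4) (6,2,7,4,5,3) (6,3,7,2,4,5) (6,3,7,2,5,4) (6,3,7,4,5,2) (6,4,7,2,5,3) (6,4,7,3,5,2) (7,2,4,3,6,5) (7,2,4,5,6,3) (7,2,5,3,6,4) (7,2,5,4,6,3) (7,2,6,3,4,5) (7,2,6,3,5,4) (7,2,6,4,5,3) (7,3,4,2,6,5) (7,3,4,5,6,2) (7,3,5,2,6,4) (7,3,5,4,6,2) (7,3,6,2,4,5) (7,3,6,2,5,4) (7,3,6,4,5,2) (7,4,5,2,6,3) (7,4,5,3,6,2) (7,4,6,2,5,3) (7,4,6,3,5,2) — 26.
Z=day 2: (6,3,7,4,5,1) (6,4,7,3,5,1) (7,3,4,5,6,1) (7,3,5,4,6,1) (7,3,6,4,5,1) (7,4,5,3,6,1) (7,4,6,3,5,1) — 7.
Z=day 3: (6,2,7,4,5,1) (7,2,4,5,6,1) (7,2,5,4,6,1) (7,2,6,4,5,1) — 4.
Summing: 26 + 7 + 4 = 37.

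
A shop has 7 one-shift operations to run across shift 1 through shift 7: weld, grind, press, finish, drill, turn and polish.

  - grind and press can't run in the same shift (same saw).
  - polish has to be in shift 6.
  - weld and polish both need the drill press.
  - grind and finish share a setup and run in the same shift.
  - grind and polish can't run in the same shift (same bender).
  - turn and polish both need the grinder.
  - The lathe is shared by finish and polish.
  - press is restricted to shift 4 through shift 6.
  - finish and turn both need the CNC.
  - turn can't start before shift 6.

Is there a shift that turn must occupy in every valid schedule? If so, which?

turn's window is shift 6–shift 7.
polish is fixed at shift 6, and turn can't share a shift with polish.
So turn must be shift 7.

shift 7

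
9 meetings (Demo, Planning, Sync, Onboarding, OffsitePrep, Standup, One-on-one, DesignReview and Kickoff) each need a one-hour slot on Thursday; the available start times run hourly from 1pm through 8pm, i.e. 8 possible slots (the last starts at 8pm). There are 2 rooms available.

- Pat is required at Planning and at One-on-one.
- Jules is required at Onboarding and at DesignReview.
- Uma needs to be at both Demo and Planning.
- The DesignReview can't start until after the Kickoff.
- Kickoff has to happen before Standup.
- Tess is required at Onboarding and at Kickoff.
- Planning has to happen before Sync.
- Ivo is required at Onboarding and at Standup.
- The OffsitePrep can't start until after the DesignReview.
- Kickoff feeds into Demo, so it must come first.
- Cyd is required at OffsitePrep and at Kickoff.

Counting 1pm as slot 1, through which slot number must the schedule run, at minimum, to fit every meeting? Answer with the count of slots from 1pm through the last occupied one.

The precedence chain requires at least 3 distinct slots.
With at most 2 per slot and 9 meetings, at least 5 slots are needed.
5 works (last occupied slot: 5pm): for example DesignReview=2pm; Planning=1pm; Demo=2pm; OffsitePrep=3pm; Onboarding=5pm; Standup=4pm; Kickoff=1pm; One-on-one=4pm; Sync=3pm.

5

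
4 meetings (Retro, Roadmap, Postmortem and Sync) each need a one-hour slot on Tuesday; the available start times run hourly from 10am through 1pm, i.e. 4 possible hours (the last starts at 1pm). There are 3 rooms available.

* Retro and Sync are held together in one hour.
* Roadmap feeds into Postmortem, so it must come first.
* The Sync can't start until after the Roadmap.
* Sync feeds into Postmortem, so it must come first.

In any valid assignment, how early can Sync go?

11am

Precedence pushes Sync to at least 11am; downstream work caps Sync at 12pm.
Sync at 11am is achievable: Sync -> 11am; Retro -> 11am; Roadmap -> 10am; Postmortem -> 12pm.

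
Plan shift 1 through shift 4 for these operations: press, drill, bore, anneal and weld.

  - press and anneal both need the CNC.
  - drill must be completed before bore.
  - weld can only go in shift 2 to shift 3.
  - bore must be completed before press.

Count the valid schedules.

Splitting on press: it can be shift 3 (6), shift 4 (18). Listing each branch's schedules as (drill, bore, anneal, weld) by shift number:
press=shift 3: (1,2,1,2) (1,2,1,3) (1,2,2,2) (1,2,2,3) (1,2,4,2) (1,2,4,3) — 6.
press=shift 4: (1,2,1,2) (1,2,1,3) (1,2,2,2) (1,2,2,3) (1,2,3,2) (1,2,3,3) (1,3,1,2) (1,3,1,3) (1,3,2,2) (1,3,2,3) (1,3,3,2) (1,3,3,3) (2,3,1,2) (2,3,1,3) (2,3,2,2) (2,3,2,3) (2,3,3,2) (2,3,3,3) — 18.
Summing: 6 + 18 = 24.

24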